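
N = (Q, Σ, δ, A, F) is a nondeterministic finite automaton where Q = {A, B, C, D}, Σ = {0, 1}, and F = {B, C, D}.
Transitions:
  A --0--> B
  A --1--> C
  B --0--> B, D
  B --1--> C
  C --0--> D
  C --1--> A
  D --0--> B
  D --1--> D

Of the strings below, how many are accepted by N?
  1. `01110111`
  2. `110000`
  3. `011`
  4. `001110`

`01110111`: accepted
`110000`: accepted
`011`: rejected
`001110`: accepted

3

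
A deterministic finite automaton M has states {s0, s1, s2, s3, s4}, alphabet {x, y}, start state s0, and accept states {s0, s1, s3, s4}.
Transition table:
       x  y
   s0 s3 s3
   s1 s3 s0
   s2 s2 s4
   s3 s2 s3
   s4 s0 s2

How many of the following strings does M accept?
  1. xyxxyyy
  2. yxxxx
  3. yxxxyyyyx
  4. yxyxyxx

xyxxyyy: accepted
yxxxx: rejected
yxxxyyyyx: rejected
yxyxyxx: rejected

1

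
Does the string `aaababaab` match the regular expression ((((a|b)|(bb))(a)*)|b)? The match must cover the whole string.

no

Neither (((a|b)|(bb))(a)*) nor b matches aaababaab.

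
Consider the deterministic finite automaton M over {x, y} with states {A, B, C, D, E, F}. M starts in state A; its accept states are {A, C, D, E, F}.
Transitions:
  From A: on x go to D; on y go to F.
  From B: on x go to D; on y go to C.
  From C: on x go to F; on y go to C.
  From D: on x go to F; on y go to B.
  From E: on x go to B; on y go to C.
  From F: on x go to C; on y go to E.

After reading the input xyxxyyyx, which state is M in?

F

A --x--> D
D --y--> B
B --x--> D
D --x--> F
F --y--> E
E --y--> C
C --y--> C
C --x--> F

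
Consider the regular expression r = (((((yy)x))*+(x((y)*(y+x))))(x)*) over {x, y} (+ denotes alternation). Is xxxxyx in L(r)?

No split of xxxxyx into u·v has ((((yy)x))*+(x((y)*(y+x)))) matching u and (x)* matching v.

no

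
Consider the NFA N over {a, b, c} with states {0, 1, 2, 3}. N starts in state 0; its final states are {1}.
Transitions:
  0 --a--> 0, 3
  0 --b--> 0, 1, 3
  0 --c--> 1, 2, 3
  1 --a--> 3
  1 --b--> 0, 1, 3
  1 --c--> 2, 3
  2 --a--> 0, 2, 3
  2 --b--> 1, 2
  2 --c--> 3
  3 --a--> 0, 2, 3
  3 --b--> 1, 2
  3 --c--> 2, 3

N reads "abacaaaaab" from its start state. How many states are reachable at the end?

4

Start: {0}
read a: {0, 3}
read b: {0, 1, 2, 3}
read a: {0, 2, 3}
read c: {1, 2, 3}
read a: {0, 2, 3}
read a: {0, 2, 3}
read a: {0, 2, 3}
read a: {0, 2, 3}
read a: {0, 2, 3}
read b: {0, 1, 2, 3}
Final reachable set {0, 1, 2, 3} has 4 states.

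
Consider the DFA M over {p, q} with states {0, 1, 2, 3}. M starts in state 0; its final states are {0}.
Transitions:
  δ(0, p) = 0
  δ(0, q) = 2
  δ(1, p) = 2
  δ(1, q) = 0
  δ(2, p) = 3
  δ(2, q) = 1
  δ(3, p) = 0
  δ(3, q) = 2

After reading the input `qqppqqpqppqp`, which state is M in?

3

0 --q--> 2
2 --q--> 1
1 --p--> 2
2 --p--> 3
3 --q--> 2
2 --q--> 1
1 --p--> 2
2 --q--> 1
1 --p--> 2
2 --p--> 3
3 --q--> 2
2 --p--> 3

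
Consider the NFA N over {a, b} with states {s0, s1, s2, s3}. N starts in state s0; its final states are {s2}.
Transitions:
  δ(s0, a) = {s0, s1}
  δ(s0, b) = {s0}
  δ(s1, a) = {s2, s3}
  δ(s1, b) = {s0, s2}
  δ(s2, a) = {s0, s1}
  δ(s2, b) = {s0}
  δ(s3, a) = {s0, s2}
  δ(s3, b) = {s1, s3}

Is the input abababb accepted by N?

Start: {s0}
read a: {s0, s1}
read b: {s0, s2}
read a: {s0, s1}
read b: {s0, s2}
read a: {s0, s1}
read b: {s0, s2}
read b: {s0}
Reachable ∩ accepting = {} — empty.

rejected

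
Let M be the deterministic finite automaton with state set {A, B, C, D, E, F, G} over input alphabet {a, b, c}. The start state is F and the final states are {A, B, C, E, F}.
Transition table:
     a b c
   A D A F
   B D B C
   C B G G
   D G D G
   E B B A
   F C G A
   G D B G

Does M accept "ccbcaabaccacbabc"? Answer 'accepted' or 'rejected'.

F --c--> A
A --c--> F
F --b--> G
G --c--> G
G --a--> D
D --a--> G
G --b--> B
B --a--> D
D --c--> G
G --c--> G
G --a--> D
D --c--> G
G --b--> B
B --a--> D
D --b--> D
D --c--> G
End in state G, which is not an accepting state.

rejected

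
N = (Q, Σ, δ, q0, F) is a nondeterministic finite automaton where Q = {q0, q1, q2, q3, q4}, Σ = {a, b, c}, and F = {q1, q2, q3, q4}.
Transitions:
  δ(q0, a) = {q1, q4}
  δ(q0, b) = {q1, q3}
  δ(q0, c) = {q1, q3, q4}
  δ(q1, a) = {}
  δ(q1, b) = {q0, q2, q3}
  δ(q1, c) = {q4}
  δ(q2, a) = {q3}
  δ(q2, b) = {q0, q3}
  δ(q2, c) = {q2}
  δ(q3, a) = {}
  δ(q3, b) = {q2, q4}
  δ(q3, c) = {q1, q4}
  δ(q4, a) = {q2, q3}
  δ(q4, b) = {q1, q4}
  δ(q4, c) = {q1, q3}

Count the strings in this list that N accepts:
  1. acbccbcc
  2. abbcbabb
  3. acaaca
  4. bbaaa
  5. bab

acbccbcc: accepted
abbcbabb: accepted
acaaca: accepted
bbaaa: accepted
bab: rejected

4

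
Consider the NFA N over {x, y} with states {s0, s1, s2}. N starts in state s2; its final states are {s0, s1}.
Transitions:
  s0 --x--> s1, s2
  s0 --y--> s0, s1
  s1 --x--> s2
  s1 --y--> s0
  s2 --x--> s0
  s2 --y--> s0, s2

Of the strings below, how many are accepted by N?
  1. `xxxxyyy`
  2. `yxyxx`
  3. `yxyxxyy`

3

`xxxxyyy`: accepted
`yxyxx`: accepted
`yxyxxyy`: accepted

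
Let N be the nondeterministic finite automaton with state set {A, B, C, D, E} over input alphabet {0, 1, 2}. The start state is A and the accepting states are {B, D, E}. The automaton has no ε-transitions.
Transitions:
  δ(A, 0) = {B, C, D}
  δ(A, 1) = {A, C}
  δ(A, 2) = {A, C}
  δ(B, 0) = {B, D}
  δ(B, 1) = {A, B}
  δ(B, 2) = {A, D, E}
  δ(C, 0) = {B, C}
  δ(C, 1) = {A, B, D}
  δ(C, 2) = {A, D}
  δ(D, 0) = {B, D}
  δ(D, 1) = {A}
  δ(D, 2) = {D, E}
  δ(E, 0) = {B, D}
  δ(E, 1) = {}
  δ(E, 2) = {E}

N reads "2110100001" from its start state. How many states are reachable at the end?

Start: {A}
read 2: {A, C}
read 1: {A, B, C, D}
read 1: {A, B, C, D}
read 0: {B, C, D}
read 1: {A, B, D}
read 0: {B, C, D}
read 0: {B, C, D}
read 0: {B, C, D}
read 0: {B, C, D}
read 1: {A, B, D}
Final reachable set {A, B, D} has 3 states.

3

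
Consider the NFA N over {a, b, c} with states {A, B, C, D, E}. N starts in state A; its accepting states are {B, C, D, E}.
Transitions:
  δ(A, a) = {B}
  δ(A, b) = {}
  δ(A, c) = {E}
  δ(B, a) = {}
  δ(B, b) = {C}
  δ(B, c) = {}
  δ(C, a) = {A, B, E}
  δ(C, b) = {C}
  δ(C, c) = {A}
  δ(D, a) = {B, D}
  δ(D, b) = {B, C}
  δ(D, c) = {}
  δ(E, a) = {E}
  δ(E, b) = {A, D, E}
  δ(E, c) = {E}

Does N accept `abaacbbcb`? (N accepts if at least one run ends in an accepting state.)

Start: {A}
read a: {B}
read b: {C}
read a: {A, B, E}
read a: {B, E}
read c: {E}
read b: {A, D, E}
read b: {A, B, C, D, E}
read c: {A, E}
read b: {A, D, E}
Reachable ∩ accepting = {D, E} — nonempty.

accepted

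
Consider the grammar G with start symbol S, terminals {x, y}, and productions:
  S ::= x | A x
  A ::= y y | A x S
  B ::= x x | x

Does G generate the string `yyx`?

yes

S ⇒ Ax ⇒ yyx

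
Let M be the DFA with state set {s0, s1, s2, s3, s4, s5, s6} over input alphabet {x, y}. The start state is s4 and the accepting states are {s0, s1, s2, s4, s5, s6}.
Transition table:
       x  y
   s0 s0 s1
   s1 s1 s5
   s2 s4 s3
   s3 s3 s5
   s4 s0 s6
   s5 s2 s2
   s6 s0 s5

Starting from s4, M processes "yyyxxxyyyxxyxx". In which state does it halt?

s4 --y--> s6
s6 --y--> s5
s5 --y--> s2
s2 --x--> s4
s4 --x--> s0
s0 --x--> s0
s0 --y--> s1
s1 --y--> s5
s5 --y--> s2
s2 --x--> s4
s4 --x--> s0
s0 --y--> s1
s1 --x--> s1
s1 --x--> s1

s1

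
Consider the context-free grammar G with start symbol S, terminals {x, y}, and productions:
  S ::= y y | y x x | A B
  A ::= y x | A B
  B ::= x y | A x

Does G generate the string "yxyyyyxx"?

no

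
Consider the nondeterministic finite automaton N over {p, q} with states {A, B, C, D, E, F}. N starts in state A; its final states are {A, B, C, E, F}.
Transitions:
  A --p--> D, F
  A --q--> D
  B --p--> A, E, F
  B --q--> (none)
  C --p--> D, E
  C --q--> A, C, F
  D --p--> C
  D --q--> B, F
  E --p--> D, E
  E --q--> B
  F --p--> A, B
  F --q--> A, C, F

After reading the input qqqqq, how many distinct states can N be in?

5

Start: {A}
read q: {D}
read q: {B, F}
read q: {A, C, F}
read q: {A, C, D, F}
read q: {A, B, C, D, F}
Final reachable set {A, B, C, D, F} has 5 states.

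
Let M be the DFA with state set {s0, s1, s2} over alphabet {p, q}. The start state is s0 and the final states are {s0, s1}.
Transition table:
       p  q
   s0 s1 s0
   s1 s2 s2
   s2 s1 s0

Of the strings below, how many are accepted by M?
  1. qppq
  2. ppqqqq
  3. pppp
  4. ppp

qppq: accepted
ppqqqq: accepted
pppp: rejected
ppp: accepted

3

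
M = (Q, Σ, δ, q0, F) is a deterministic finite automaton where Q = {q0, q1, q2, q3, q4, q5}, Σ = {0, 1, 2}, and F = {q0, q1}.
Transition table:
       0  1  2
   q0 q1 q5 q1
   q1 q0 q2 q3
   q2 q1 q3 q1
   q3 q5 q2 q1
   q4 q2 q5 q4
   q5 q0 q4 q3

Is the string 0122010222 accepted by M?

q0 --0--> q1
q1 --1--> q2
q2 --2--> q1
q1 --2--> q3
q3 --0--> q5
q5 --1--> q4
q4 --0--> q2
q2 --2--> q1
q1 --2--> q3
q3 --2--> q1
End in state q1, which is an accepting state.

accepted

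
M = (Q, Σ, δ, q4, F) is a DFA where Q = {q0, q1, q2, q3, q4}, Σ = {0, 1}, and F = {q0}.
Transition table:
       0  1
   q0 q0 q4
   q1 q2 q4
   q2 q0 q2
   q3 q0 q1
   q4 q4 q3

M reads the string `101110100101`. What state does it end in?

q3

q4 --1--> q3
q3 --0--> q0
q0 --1--> q4
q4 --1--> q3
q3 --1--> q1
q1 --0--> q2
q2 --1--> q2
q2 --0--> q0
q0 --0--> q0
q0 --1--> q4
q4 --0--> q4
q4 --1--> q3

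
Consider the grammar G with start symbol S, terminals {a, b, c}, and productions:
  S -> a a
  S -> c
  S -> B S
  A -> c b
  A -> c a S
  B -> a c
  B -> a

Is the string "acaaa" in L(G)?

yes

S ⇒ BS ⇒ acS ⇒ acBS ⇒ acaS ⇒ acaaa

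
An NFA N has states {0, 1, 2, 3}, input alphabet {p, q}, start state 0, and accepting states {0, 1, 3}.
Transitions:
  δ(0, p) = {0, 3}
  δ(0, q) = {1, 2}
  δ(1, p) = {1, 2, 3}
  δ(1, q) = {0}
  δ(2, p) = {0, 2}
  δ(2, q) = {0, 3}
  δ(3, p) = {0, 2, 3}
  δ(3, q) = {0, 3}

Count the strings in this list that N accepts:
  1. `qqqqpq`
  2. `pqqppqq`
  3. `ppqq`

`qqqqpq`: accepted
`pqqppqq`: accepted
`ppqq`: accepted

3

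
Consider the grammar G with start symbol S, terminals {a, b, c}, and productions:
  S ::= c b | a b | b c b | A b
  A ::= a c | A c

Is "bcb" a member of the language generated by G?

S ⇒ bcb

yes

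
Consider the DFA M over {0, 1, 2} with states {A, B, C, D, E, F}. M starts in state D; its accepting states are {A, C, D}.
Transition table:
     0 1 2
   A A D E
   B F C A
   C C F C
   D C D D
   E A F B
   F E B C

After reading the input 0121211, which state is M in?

B

D --0--> C
C --1--> F
F --2--> C
C --1--> F
F --2--> C
C --1--> F
F --1--> B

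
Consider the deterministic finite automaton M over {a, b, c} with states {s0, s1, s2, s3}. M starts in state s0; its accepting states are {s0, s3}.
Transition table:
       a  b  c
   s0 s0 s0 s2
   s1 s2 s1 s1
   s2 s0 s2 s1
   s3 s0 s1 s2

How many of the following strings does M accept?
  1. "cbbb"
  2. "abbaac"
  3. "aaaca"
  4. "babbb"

"cbbb": rejected
"abbaac": rejected
"aaaca": accepted
"babbb": accepted

2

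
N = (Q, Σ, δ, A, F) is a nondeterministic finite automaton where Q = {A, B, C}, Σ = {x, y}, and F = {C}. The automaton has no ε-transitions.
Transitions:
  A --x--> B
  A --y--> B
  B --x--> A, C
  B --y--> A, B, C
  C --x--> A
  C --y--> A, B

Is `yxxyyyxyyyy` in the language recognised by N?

Start: {A}
read y: {B}
read x: {A, C}
read x: {A, B}
read y: {A, B, C}
read y: {A, B, C}
read y: {A, B, C}
read x: {A, B, C}
read y: {A, B, C}
read y: {A, B, C}
read y: {A, B, C}
read y: {A, B, C}
Reachable ∩ accepting = {C} — nonempty.

accepted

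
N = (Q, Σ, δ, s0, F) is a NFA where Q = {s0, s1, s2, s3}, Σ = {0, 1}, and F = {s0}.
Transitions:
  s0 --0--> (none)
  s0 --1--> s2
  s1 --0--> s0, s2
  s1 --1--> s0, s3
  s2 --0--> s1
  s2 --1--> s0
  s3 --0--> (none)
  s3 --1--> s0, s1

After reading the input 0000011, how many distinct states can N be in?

Start: {s0}
read 0: {}
The reachable set is empty and stays empty for the remaining 6 symbols.
Final reachable set {} has 0 states.

0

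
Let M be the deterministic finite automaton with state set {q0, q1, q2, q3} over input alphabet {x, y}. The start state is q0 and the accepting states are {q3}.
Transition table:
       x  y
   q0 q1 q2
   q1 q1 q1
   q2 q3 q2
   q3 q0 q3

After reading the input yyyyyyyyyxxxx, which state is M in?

q0 --y--> q2
q2 --y--> q2
q2 --y--> q2
q2 --y--> q2
q2 --y--> q2
q2 --y--> q2
q2 --y--> q2
q2 --y--> q2
q2 --y--> q2
q2 --x--> q3
q3 --x--> q0
q0 --x--> q1
q1 --x--> q1

q1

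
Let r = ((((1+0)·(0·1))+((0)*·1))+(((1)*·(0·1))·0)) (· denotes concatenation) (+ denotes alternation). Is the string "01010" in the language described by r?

Neither (((1+0)·(0·1))+((0)*·1)) nor (((1)*·(0·1))·0) matches 01010.

no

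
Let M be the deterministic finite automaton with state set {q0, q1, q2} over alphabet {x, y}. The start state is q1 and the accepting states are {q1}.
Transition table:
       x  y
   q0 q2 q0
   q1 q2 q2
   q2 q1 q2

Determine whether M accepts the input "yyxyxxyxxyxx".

q1 --y--> q2
q2 --y--> q2
q2 --x--> q1
q1 --y--> q2
q2 --x--> q1
q1 --x--> q2
q2 --y--> q2
q2 --x--> q1
q1 --x--> q2
q2 --y--> q2
q2 --x--> q1
q1 --x--> q2
End in state q2, which is not an accepting state.

rejected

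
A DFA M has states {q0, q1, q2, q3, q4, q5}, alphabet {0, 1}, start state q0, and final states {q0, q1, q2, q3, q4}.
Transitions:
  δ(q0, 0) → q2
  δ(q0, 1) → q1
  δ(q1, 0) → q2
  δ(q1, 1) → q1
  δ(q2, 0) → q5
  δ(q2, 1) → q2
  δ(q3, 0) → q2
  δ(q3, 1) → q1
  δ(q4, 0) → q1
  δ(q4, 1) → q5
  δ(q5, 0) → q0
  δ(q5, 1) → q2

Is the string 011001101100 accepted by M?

q0 --0--> q2
q2 --1--> q2
q2 --1--> q2
q2 --0--> q5
q5 --0--> q0
q0 --1--> q1
q1 --1--> q1
q1 --0--> q2
q2 --1--> q2
q2 --1--> q2
q2 --0--> q5
q5 --0--> q0
End in state q0, which is an accepting state.

accepted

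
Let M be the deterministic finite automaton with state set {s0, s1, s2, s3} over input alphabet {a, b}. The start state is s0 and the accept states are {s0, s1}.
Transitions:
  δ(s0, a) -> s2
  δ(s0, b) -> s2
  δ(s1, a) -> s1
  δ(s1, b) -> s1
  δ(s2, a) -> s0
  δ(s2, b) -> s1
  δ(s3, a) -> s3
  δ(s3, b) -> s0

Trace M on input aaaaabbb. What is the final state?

s1

s0 --a--> s2
s2 --a--> s0
s0 --a--> s2
s2 --a--> s0
s0 --a--> s2
s2 --b--> s1
s1 --b--> s1
s1 --b--> s1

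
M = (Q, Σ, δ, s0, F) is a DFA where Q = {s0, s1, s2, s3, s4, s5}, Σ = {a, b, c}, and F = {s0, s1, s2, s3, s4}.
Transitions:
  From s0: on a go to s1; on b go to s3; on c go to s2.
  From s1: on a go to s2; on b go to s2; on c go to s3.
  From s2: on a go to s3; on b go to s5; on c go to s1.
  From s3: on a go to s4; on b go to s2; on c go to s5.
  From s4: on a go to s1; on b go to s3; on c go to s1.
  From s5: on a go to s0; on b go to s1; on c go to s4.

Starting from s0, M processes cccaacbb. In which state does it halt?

s0 --c--> s2
s2 --c--> s1
s1 --c--> s3
s3 --a--> s4
s4 --a--> s1
s1 --c--> s3
s3 --b--> s2
s2 --b--> s5

s5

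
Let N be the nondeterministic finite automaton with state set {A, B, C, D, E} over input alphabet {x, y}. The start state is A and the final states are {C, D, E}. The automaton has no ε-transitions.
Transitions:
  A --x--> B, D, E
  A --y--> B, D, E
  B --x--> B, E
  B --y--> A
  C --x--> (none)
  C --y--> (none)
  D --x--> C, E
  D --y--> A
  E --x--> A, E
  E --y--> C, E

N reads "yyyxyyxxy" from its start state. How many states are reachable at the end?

5

Start: {A}
read y: {B, D, E}
read y: {A, C, E}
read y: {B, C, D, E}
read x: {A, B, C, E}
read y: {A, B, C, D, E}
read y: {A, B, C, D, E}
read x: {A, B, C, D, E}
read x: {A, B, C, D, E}
read y: {A, B, C, D, E}
Final reachable set {A, B, C, D, E} has 5 states.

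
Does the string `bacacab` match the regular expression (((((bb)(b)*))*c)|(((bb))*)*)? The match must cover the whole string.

Neither ((((bb)(b)*))*c) nor (((bb))*)* matches bacacab.

no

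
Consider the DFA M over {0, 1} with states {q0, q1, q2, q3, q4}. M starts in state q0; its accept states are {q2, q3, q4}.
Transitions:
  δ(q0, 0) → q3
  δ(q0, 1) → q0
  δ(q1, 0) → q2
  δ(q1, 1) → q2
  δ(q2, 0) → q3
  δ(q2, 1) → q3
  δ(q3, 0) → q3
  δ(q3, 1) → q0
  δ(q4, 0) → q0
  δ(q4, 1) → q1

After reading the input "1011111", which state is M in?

q0

q0 --1--> q0
q0 --0--> q3
q3 --1--> q0
q0 --1--> q0
q0 --1--> q0
q0 --1--> q0
q0 --1--> q0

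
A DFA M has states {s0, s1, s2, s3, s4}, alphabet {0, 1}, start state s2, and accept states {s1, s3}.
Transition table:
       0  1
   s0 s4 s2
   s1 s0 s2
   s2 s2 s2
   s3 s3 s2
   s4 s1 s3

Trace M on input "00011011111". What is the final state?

s2 --0--> s2
s2 --0--> s2
s2 --0--> s2
s2 --1--> s2
s2 --1--> s2
s2 --0--> s2
s2 --1--> s2
s2 --1--> s2
s2 --1--> s2
s2 --1--> s2
s2 --1--> s2

s2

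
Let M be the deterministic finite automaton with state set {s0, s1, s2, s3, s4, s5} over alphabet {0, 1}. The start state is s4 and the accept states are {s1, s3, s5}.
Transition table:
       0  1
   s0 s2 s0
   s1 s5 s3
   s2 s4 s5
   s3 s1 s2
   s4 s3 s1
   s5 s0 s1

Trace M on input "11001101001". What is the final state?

s4 --1--> s1
s1 --1--> s3
s3 --0--> s1
s1 --0--> s5
s5 --1--> s1
s1 --1--> s3
s3 --0--> s1
s1 --1--> s3
s3 --0--> s1
s1 --0--> s5
s5 --1--> s1

s1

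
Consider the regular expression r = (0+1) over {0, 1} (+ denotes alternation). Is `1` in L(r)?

The right alternative 1 matches 1.

yes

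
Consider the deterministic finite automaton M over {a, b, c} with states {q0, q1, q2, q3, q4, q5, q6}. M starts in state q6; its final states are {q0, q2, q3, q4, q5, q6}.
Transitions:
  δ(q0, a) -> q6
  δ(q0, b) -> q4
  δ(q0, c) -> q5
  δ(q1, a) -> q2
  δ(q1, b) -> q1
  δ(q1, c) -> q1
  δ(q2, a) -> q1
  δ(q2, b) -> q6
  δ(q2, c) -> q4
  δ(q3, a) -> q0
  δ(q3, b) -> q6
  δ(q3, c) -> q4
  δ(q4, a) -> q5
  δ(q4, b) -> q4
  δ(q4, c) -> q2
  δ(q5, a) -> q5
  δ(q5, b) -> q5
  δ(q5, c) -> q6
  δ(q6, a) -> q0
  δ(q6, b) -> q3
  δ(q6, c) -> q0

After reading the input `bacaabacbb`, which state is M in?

q6

q6 --b--> q3
q3 --a--> q0
q0 --c--> q5
q5 --a--> q5
q5 --a--> q5
q5 --b--> q5
q5 --a--> q5
q5 --c--> q6
q6 --b--> q3
q3 --b--> q6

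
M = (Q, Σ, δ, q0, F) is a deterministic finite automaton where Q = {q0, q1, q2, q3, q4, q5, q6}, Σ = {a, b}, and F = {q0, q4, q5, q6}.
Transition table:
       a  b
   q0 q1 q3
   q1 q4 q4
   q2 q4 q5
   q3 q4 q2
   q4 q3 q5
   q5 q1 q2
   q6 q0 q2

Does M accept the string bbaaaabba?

q0 --b--> q3
q3 --b--> q2
q2 --a--> q4
q4 --a--> q3
q3 --a--> q4
q4 --a--> q3
q3 --b--> q2
q2 --b--> q5
q5 --a--> q1
End in state q1, which is not an accepting state.

rejected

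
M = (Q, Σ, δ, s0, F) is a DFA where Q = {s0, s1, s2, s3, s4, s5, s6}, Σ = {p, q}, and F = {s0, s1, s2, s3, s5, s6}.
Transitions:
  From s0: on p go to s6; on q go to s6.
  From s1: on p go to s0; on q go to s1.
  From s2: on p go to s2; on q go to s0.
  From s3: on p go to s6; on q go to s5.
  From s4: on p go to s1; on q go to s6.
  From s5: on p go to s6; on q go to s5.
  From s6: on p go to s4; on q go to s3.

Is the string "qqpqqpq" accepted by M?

s0 --q--> s6
s6 --q--> s3
s3 --p--> s6
s6 --q--> s3
s3 --q--> s5
s5 --p--> s6
s6 --q--> s3
End in state s3, which is an accepting state.

accepted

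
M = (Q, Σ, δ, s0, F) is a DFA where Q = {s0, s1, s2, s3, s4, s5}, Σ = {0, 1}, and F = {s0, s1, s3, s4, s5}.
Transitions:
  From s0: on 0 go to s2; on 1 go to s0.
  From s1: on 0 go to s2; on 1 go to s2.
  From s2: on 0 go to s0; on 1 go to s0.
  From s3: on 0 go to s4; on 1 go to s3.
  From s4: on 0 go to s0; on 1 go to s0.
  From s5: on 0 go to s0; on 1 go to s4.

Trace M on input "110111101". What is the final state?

s0

s0 --1--> s0
s0 --1--> s0
s0 --0--> s2
s2 --1--> s0
s0 --1--> s0
s0 --1--> s0
s0 --1--> s0
s0 --0--> s2
s2 --1--> s0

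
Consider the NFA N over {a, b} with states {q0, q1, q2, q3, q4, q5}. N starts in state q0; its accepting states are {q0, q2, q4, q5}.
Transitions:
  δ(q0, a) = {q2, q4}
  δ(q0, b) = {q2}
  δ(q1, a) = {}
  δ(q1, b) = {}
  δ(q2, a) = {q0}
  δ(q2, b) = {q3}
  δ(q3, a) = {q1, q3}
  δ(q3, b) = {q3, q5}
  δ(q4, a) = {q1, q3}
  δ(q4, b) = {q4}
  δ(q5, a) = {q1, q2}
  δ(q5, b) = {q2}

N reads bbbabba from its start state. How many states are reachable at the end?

Start: {q0}
read b: {q2}
read b: {q3}
read b: {q3, q5}
read a: {q1, q2, q3}
read b: {q3, q5}
read b: {q2, q3, q5}
read a: {q0, q1, q2, q3}
Final reachable set {q0, q1, q2, q3} has 4 states.

4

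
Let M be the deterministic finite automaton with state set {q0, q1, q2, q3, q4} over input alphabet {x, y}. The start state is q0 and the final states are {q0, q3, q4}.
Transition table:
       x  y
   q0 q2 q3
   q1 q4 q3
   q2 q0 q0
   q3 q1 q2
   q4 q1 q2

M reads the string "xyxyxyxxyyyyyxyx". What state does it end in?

q0 --x--> q2
q2 --y--> q0
q0 --x--> q2
q2 --y--> q0
q0 --x--> q2
q2 --y--> q0
q0 --x--> q2
q2 --x--> q0
q0 --y--> q3
q3 --y--> q2
q2 --y--> q0
q0 --y--> q3
q3 --y--> q2
q2 --x--> q0
q0 --y--> q3
q3 --x--> q1

q1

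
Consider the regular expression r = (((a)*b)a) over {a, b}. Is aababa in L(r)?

No split of aababa into u·v has ((a)*b) matching u and a matching v.

no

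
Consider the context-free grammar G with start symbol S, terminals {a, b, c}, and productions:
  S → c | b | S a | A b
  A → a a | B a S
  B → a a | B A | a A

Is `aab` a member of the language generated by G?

yes

S ⇒ Ab ⇒ aab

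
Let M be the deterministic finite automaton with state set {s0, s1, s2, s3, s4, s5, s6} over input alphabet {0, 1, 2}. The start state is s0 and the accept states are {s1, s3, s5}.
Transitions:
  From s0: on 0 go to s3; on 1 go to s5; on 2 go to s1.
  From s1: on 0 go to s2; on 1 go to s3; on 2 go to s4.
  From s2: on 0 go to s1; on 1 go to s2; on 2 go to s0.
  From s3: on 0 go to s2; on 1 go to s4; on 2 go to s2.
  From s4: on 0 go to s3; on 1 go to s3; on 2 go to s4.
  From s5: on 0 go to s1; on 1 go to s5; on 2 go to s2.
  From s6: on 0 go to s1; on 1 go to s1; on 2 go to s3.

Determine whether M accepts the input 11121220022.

rejected

s0 --1--> s5
s5 --1--> s5
s5 --1--> s5
s5 --2--> s2
s2 --1--> s2
s2 --2--> s0
s0 --2--> s1
s1 --0--> s2
s2 --0--> s1
s1 --2--> s4
s4 --2--> s4
End in state s4, which is not an accepting state.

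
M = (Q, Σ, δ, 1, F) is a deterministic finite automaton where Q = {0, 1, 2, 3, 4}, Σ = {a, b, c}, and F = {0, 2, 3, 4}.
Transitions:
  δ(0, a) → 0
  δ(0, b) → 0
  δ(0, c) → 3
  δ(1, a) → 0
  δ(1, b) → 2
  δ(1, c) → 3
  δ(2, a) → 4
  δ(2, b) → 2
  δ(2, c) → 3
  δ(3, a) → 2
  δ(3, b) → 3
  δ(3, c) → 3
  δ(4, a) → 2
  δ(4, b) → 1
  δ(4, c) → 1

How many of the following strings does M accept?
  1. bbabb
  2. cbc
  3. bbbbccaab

bbabb: accepted
cbc: accepted
bbbbccaab: rejected

2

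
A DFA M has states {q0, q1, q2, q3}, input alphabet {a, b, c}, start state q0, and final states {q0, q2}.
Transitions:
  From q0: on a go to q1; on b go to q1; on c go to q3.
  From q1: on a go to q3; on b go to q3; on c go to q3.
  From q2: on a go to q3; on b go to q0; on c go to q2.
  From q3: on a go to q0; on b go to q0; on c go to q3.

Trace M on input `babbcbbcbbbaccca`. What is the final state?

q0 --b--> q1
q1 --a--> q3
q3 --b--> q0
q0 --b--> q1
q1 --c--> q3
q3 --b--> q0
q0 --b--> q1
q1 --c--> q3
q3 --b--> q0
q0 --b--> q1
q1 --b--> q3
q3 --a--> q0
q0 --c--> q3
q3 --c--> q3
q3 --c--> q3
q3 --a--> q0

q0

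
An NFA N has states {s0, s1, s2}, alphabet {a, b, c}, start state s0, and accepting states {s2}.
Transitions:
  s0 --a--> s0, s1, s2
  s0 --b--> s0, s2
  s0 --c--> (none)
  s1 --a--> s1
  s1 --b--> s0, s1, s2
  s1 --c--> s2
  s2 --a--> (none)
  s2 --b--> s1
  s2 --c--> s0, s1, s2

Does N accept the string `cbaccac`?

rejected

Start: {s0}
read c: {}
The reachable set is empty and stays empty for the remaining 6 symbols.
Reachable ∩ accepting = {} — empty.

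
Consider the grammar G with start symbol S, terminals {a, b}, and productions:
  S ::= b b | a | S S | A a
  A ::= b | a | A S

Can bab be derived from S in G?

no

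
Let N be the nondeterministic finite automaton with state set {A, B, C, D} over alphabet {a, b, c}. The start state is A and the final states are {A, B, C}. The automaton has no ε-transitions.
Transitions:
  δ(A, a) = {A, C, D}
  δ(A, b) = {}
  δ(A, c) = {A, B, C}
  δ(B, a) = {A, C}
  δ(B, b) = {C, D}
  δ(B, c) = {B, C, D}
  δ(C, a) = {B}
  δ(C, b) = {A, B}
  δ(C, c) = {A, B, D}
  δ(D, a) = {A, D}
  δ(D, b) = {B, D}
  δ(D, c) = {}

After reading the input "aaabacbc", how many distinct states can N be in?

4

Start: {A}
read a: {A, C, D}
read a: {A, B, C, D}
read a: {A, B, C, D}
read b: {A, B, C, D}
read a: {A, B, C, D}
read c: {A, B, C, D}
read b: {A, B, C, D}
read c: {A, B, C, D}
Final reachable set {A, B, C, D} has 4 states.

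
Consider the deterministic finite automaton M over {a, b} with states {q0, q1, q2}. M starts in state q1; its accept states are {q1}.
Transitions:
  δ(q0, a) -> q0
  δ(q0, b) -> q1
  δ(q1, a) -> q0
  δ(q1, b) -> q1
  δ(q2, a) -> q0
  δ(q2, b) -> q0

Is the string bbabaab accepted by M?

accepted

q1 --b--> q1
q1 --b--> q1
q1 --a--> q0
q0 --b--> q1
q1 --a--> q0
q0 --a--> q0
q0 --b--> q1
End in state q1, which is an accepting state.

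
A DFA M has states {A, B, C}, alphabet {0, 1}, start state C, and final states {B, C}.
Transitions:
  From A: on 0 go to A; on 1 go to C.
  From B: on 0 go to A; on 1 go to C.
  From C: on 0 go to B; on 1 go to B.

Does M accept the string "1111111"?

C --1--> B
B --1--> C
C --1--> B
B --1--> C
C --1--> B
B --1--> C
C --1--> B
End in state B, which is an accepting state.

accepted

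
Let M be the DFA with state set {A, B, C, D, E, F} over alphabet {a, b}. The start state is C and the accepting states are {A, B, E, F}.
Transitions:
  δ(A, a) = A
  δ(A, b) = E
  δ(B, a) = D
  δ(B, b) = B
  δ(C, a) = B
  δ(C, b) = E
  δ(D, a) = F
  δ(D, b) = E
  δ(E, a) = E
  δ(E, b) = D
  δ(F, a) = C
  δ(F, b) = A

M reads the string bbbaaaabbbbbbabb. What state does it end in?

E

C --b--> E
E --b--> D
D --b--> E
E --a--> E
E --a--> E
E --a--> E
E --a--> E
E --b--> D
D --b--> E
E --b--> D
D --b--> E
E --b--> D
D --b--> E
E --a--> E
E --b--> D
D --b--> E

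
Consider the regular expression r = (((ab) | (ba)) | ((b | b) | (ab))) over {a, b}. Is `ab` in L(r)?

The left alternative ((ab)|(ba)) matches ab.

yes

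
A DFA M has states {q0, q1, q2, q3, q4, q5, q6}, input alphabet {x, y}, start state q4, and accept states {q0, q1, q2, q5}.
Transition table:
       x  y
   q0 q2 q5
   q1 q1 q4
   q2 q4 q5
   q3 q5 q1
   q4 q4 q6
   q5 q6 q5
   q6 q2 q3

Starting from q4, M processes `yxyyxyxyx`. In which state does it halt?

q4 --y--> q6
q6 --x--> q2
q2 --y--> q5
q5 --y--> q5
q5 --x--> q6
q6 --y--> q3
q3 --x--> q5
q5 --y--> q5
q5 --x--> q6

q6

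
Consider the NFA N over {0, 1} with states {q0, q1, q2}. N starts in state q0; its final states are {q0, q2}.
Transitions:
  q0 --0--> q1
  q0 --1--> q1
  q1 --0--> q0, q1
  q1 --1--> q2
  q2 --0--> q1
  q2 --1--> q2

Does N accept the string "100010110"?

Start: {q0}
read 1: {q1}
read 0: {q0, q1}
read 0: {q0, q1}
read 0: {q0, q1}
read 1: {q1, q2}
read 0: {q0, q1}
read 1: {q1, q2}
read 1: {q2}
read 0: {q1}
Reachable ∩ accepting = {} — empty.

rejected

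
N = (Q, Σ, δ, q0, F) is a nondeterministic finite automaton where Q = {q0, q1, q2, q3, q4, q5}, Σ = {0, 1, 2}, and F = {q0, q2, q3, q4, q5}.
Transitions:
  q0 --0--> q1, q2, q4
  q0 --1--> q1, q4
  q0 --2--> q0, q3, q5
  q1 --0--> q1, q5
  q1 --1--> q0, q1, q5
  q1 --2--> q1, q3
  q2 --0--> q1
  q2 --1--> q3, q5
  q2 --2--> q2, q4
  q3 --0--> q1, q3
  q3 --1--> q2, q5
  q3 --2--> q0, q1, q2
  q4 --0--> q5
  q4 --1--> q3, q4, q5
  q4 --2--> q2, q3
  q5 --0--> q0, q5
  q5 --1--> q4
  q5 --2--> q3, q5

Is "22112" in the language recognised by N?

Start: {q0}
read 2: {q0, q3, q5}
read 2: {q0, q1, q2, q3, q5}
read 1: {q0, q1, q2, q3, q4, q5}
read 1: {q0, q1, q2, q3, q4, q5}
read 2: {q0, q1, q2, q3, q4, q5}
Reachable ∩ accepting = {q0, q2, q3, q4, q5} — nonempty.

accepted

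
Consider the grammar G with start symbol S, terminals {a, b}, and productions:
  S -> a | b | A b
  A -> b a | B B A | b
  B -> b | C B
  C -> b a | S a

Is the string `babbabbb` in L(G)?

S ⇒ Ab ⇒ BBAb ⇒ CBBAb ⇒ baBBAb ⇒ babBAb ⇒ babCBAb ⇒ babbaBAb ⇒ babbabAb ⇒ babbabbb

yes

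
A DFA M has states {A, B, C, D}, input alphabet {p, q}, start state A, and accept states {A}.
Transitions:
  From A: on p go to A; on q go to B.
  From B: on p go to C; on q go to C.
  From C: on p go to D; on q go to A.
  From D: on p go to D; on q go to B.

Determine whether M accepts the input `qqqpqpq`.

A --q--> B
B --q--> C
C --q--> A
A --p--> A
A --q--> B
B --p--> C
C --q--> A
End in state A, which is an accepting state.

accepted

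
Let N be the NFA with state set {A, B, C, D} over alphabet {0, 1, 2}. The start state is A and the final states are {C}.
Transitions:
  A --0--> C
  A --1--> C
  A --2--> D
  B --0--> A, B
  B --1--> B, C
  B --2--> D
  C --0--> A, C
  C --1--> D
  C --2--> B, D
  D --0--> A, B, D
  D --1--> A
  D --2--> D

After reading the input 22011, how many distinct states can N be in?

Start: {A}
read 2: {D}
read 2: {D}
read 0: {A, B, D}
read 1: {A, B, C}
read 1: {B, C, D}
Final reachable set {B, C, D} has 3 states.

3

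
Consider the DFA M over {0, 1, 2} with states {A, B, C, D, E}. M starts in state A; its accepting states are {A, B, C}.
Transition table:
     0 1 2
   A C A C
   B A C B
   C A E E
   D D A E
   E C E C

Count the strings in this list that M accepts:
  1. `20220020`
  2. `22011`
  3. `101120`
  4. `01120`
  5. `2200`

4

`20220020`: accepted
`22011`: rejected
`101120`: accepted
`01120`: accepted
`2200`: accepted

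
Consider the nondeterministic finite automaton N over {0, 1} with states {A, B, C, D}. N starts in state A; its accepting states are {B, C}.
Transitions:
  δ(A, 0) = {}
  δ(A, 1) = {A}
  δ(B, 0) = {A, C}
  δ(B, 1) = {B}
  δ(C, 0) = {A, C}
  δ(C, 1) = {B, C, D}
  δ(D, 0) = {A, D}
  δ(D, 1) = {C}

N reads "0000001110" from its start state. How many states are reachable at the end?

0

Start: {A}
read 0: {}
The reachable set is empty and stays empty for the remaining 9 symbols.
Final reachable set {} has 0 states.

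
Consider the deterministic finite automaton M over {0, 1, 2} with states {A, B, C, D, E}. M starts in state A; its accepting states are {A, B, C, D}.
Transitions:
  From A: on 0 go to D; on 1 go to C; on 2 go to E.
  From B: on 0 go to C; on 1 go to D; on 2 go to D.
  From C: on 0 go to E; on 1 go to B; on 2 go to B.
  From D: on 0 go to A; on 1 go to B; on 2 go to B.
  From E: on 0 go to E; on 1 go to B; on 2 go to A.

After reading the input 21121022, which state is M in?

A --2--> E
E --1--> B
B --1--> D
D --2--> B
B --1--> D
D --0--> A
A --2--> E
E --2--> A

A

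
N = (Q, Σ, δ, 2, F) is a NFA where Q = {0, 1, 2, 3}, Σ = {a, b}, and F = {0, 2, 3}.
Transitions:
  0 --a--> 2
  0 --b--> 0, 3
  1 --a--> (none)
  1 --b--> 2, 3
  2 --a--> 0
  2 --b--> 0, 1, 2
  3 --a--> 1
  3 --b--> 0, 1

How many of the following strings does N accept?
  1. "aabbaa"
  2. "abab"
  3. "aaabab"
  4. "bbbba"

4

"aabbaa": accepted
"abab": accepted
"aaabab": accepted
"bbbba": accepted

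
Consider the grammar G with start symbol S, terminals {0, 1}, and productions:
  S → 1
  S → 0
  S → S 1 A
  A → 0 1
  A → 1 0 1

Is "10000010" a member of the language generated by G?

no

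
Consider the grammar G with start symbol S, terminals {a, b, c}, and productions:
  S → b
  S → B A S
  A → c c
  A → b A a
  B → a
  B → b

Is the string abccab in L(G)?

yes

S ⇒ BAS ⇒ aAS ⇒ abAaS ⇒ abccaS ⇒ abccab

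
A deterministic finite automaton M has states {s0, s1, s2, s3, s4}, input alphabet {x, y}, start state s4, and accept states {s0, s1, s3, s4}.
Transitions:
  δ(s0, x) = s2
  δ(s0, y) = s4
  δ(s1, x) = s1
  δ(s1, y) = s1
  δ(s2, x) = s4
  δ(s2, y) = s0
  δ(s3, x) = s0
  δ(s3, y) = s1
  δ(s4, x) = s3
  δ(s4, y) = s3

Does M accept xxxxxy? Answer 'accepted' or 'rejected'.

accepted

s4 --x--> s3
s3 --x--> s0
s0 --x--> s2
s2 --x--> s4
s4 --x--> s3
s3 --y--> s1
End in state s1, which is an accepting state.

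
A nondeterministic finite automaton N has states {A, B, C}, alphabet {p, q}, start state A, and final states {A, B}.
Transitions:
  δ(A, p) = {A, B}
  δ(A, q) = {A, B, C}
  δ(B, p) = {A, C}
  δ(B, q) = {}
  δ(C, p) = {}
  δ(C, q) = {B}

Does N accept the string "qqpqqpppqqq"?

Start: {A}
read q: {A, B, C}
read q: {A, B, C}
read p: {A, B, C}
read q: {A, B, C}
read q: {A, B, C}
read p: {A, B, C}
read p: {A, B, C}
read p: {A, B, C}
read q: {A, B, C}
read q: {A, B, C}
read q: {A, B, C}
Reachable ∩ accepting = {A, B} — nonempty.

accepted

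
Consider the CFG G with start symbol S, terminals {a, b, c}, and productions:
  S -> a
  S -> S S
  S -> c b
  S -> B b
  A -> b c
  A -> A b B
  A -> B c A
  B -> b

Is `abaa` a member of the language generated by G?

no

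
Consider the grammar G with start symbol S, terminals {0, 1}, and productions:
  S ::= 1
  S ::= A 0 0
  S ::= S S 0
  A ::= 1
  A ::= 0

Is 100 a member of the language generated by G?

yes

S ⇒ A00 ⇒ 100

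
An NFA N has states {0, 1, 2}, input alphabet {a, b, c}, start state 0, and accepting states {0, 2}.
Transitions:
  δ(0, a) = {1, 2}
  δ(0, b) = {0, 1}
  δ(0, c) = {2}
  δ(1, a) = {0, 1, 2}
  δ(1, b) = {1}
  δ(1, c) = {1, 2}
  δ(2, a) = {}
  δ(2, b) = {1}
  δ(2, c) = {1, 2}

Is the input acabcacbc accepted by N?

Start: {0}
read a: {1, 2}
read c: {1, 2}
read a: {0, 1, 2}
read b: {0, 1}
read c: {1, 2}
read a: {0, 1, 2}
read c: {1, 2}
read b: {1}
read c: {1, 2}
Reachable ∩ accepting = {2} — nonempty.

accepted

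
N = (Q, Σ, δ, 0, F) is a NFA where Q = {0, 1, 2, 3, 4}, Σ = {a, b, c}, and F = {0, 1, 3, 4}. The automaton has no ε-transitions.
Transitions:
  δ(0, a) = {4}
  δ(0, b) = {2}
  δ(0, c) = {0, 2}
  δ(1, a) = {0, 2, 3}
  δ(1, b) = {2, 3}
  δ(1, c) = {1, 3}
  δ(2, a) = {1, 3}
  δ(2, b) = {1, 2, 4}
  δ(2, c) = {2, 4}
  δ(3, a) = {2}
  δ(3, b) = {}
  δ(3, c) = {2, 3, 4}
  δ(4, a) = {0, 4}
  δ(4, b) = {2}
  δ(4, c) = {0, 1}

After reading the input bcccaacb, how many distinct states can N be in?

4

Start: {0}
read b: {2}
read c: {2, 4}
read c: {0, 1, 2, 4}
read c: {0, 1, 2, 3, 4}
read a: {0, 1, 2, 3, 4}
read a: {0, 1, 2, 3, 4}
read c: {0, 1, 2, 3, 4}
read b: {1, 2, 3, 4}
Final reachable set {1, 2, 3, 4} has 4 states.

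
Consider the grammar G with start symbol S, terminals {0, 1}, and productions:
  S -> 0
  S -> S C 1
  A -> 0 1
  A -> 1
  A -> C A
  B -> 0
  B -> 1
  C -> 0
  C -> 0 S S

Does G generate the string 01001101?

no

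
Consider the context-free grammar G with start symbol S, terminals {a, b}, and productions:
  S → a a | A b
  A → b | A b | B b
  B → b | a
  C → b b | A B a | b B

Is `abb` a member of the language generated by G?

yes

S ⇒ Ab ⇒ Bbb ⇒ abb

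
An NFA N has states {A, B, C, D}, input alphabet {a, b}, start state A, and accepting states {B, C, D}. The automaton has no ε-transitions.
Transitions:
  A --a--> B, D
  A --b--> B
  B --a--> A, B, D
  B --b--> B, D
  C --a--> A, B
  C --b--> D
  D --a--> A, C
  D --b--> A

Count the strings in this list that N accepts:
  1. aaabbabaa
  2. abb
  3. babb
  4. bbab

4

aaabbabaa: accepted
abb: accepted
babb: accepted
bbab: accepted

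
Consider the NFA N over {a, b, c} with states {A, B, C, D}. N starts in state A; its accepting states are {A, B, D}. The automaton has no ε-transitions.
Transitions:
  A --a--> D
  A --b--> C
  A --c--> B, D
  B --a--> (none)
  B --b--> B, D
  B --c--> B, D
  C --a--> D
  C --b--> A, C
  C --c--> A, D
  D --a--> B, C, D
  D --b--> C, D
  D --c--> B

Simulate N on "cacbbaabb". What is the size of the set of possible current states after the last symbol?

Start: {A}
read c: {B, D}
read a: {B, C, D}
read c: {A, B, D}
read b: {B, C, D}
read b: {A, B, C, D}
read a: {B, C, D}
read a: {B, C, D}
read b: {A, B, C, D}
read b: {A, B, C, D}
Final reachable set {A, B, C, D} has 4 states.

4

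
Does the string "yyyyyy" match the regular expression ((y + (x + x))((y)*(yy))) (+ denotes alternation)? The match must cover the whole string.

Split as y·yyyyy: (y+(x+x)) matches y and ((y)*(yy)) matches yyyyy.

yes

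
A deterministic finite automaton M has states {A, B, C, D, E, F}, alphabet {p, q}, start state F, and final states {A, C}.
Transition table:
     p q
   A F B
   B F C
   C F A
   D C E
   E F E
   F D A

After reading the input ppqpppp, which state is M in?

F

F --p--> D
D --p--> C
C --q--> A
A --p--> F
F --p--> D
D --p--> C
C --p--> F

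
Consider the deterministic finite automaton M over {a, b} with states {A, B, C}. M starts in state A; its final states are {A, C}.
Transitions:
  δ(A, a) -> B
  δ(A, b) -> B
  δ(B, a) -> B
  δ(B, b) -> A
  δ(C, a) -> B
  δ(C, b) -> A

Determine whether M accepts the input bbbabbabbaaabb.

rejected

A --b--> B
B --b--> A
A --b--> B
B --a--> B
B --b--> A
A --b--> B
B --a--> B
B --b--> A
A --b--> B
B --a--> B
B --a--> B
B --a--> B
B --b--> A
A --b--> B
End in state B, which is not an accepting state.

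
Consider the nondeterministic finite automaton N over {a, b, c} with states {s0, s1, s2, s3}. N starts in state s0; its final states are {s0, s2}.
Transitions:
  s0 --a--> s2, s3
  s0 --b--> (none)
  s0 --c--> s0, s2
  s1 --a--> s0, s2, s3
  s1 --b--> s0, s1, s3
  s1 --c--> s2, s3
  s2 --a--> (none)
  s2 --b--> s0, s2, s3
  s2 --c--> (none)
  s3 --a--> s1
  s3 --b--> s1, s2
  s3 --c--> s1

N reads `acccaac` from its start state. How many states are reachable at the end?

Start: {s0}
read a: {s2, s3}
read c: {s1}
read c: {s2, s3}
read c: {s1}
read a: {s0, s2, s3}
read a: {s1, s2, s3}
read c: {s1, s2, s3}
Final reachable set {s1, s2, s3} has 3 states.

3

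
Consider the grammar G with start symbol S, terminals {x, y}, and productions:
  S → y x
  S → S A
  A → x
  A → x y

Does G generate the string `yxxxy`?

yes

S ⇒ SA ⇒ SAA ⇒ yxAA ⇒ yxxA ⇒ yxxxy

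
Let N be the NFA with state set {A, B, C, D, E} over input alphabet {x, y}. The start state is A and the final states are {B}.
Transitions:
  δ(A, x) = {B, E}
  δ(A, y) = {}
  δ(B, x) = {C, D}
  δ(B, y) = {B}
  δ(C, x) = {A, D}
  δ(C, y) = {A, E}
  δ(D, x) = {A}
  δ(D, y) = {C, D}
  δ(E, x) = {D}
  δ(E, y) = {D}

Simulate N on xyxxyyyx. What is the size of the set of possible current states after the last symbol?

5

Start: {A}
read x: {B, E}
read y: {B, D}
read x: {A, C, D}
read x: {A, B, D, E}
read y: {B, C, D}
read y: {A, B, C, D, E}
read y: {A, B, C, D, E}
read x: {A, B, C, D, E}
Final reachable set {A, B, C, D, E} has 5 states.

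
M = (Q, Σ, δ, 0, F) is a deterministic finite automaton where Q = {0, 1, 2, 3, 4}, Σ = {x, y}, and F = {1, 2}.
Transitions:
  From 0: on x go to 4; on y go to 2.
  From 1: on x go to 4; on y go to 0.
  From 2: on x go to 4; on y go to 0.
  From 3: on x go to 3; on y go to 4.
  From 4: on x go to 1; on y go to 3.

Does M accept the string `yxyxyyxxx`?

0 --y--> 2
2 --x--> 4
4 --y--> 3
3 --x--> 3
3 --y--> 4
4 --y--> 3
3 --x--> 3
3 --x--> 3
3 --x--> 3
End in state 3, which is not an accepting state.

rejected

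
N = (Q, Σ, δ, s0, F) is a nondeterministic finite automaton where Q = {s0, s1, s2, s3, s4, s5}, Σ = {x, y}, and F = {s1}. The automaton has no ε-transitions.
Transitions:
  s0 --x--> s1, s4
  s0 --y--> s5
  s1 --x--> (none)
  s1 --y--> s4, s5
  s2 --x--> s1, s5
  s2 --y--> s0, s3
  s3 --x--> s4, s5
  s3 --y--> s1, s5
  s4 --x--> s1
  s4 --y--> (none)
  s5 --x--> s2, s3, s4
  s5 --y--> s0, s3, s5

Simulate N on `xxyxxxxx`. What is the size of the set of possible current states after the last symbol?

4

Start: {s0}
read x: {s1, s4}
read x: {s1}
read y: {s4, s5}
read x: {s1, s2, s3, s4}
read x: {s1, s4, s5}
read x: {s1, s2, s3, s4}
read x: {s1, s4, s5}
read x: {s1, s2, s3, s4}
Final reachable set {s1, s2, s3, s4} has 4 states.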